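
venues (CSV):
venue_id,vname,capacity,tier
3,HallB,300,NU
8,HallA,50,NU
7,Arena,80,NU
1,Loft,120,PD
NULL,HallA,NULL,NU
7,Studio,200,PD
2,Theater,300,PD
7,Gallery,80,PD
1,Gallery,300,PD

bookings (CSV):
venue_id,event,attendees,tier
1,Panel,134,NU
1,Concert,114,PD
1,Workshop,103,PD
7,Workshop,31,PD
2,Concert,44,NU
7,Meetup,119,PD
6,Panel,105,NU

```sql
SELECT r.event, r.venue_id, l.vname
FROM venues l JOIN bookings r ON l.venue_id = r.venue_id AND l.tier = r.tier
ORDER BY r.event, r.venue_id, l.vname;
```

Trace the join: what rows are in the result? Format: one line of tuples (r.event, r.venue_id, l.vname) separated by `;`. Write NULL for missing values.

INNER JOIN keeps only pairs where the ON condition holds.
Matching on l.venue_id = r.venue_id AND l.tier = r.tier. A NULL in a compared column never satisfies the condition.
- l row (venue_id=3, tier=NU): no match → dropped.
- l row (venue_id=8, tier=NU): no match → dropped.
- l row (venue_id=7, tier=NU): no match → dropped.
- l row (venue_id=1, tier=PD): matches 2 r row(s) → 2 output row(s).
- l row (venue_id=NULL, tier=NU): no match → dropped.
- l row (venue_id=7, tier=PD): matches 2 r row(s) → 2 output row(s).
- l row (venue_id=2, tier=PD): no match → dropped.
- l row (venue_id=7, tier=PD): matches 2 r row(s) → 2 output row(s).
- l row (venue_id=1, tier=PD): matches 2 r row(s) → 2 output row(s).
After projecting and ordering:
r.event | r.venue_id | l.vname
Concert | 1 | Gallery
Concert | 1 | Loft
Meetup | 7 | Gallery
Meetup | 7 | Studio
Workshop | 1 | Gallery
Workshop | 1 | Loft
Workshop | 7 | Gallery
Workshop | 7 | Studio

(Concert, 1, Gallery); (Concert, 1, Loft); (Meetup, 7, Gallery); (Meetup, 7, Studio); (Workshop, 1, Gallery); (Workshop, 1, Loft); (Workshop, 7, Gallery); (Workshop, 7, Studio)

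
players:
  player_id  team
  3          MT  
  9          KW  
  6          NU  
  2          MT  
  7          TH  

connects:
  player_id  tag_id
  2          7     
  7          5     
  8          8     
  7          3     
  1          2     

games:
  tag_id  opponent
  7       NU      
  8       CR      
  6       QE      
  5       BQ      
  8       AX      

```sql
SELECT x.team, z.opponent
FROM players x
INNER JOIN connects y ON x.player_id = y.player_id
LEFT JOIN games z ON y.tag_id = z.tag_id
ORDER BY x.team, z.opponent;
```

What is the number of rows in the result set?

Step 1 — x INNER JOIN y on player_id → 3 row(s).
Then LEFT JOIN `games z` on tag_id: each of those 3 rows is kept; rows whose y.tag_id has no match in z get NULL for z's columns.
Result: 3 row(s).

3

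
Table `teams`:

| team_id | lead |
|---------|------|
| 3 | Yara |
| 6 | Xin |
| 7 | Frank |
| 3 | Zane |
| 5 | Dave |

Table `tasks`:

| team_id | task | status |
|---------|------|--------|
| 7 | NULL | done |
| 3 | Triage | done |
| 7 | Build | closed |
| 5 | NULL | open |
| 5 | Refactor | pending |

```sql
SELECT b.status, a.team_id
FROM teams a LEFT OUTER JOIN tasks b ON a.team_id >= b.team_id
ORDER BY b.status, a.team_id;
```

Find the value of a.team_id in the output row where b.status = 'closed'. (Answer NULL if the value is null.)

LEFT JOIN keeps every row from `teams`; unmatched rows get NULL for `tasks`'s columns.
Matching on a.team_id >= b.team_id.
- a[0] team_id=3 → 1 match(es) in b → 1 row(s).
- a[1] team_id=6 → 3 match(es) in b → 3 row(s).
- a[2] team_id=7 → 5 match(es) in b → 5 row(s).
- a[3] team_id=3 → 1 match(es) in b → 1 row(s).
- a[4] team_id=5 → 3 match(es) in b → 3 row(s).

7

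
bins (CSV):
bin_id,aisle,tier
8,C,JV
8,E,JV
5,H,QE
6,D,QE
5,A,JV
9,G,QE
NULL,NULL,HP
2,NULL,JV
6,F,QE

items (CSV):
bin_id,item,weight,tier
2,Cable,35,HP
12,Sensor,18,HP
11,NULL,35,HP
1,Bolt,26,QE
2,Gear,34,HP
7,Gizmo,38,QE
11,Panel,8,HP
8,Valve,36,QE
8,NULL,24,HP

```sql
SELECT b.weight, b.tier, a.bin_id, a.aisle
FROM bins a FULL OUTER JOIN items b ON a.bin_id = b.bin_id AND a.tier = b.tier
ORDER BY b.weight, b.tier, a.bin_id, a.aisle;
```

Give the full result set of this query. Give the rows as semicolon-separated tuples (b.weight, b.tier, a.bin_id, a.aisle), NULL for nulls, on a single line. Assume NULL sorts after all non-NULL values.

(8, HP, NULL, NULL); (18, HP, NULL, NULL); (24, HP, NULL, NULL); (26, QE, NULL, NULL); (34, HP, NULL, NULL); (35, HP, NULL, NULL); (35, HP, NULL, NULL); (36, QE, NULL, NULL); (38, QE, NULL, NULL); (NULL, NULL, 2, NULL); (NULL, NULL, 5, A); (NULL, NULL, 5, H); (NULL, NULL, 6, D); (NULL, NULL, 6, F); (NULL, NULL, 8, C); (NULL, NULL, 8, E); (NULL, NULL, 9, G); (NULL, NULL, NULL, NULL)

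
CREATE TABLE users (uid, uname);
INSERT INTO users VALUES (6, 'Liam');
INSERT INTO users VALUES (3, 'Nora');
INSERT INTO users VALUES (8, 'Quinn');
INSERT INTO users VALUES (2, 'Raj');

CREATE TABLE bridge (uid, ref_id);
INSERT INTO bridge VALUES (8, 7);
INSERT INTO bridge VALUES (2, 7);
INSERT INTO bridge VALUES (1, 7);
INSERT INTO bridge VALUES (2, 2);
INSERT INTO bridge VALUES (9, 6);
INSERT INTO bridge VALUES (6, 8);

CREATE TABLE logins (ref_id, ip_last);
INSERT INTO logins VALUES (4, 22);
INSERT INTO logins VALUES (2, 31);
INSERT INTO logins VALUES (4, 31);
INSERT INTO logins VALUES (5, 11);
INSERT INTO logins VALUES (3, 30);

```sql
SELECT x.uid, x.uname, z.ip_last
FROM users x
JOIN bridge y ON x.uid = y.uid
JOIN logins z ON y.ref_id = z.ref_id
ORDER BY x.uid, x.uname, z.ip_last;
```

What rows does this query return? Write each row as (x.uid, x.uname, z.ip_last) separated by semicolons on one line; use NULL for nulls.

Evaluate left to right. First `users x INNER JOIN bridge y` on uid: 4 row(s).
Then INNER JOIN `logins z` on ref_id: keep only rows whose y.ref_id appears in z.

(2, Raj, 31)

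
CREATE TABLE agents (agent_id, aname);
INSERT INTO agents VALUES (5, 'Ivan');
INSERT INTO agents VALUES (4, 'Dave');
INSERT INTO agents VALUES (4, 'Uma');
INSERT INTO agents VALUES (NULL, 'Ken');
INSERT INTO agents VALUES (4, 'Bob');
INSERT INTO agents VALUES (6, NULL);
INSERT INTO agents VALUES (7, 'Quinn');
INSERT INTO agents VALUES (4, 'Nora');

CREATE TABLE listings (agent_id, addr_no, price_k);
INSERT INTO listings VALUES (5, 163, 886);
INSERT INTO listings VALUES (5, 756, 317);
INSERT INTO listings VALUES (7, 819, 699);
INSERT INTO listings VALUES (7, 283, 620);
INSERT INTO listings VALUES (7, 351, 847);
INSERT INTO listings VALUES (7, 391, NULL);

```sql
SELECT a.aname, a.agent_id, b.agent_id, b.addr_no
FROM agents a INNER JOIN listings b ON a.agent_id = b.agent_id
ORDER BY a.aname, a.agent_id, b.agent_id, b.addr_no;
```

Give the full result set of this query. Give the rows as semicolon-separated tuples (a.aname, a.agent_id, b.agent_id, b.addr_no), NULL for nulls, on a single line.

(Ivan, 5, 5, 163); (Ivan, 5, 5, 756); (Quinn, 7, 7, 283); (Quinn, 7, 7, 351); (Quinn, 7, 7, 391); (Quinn, 7, 7, 819)

INNER JOIN keeps only pairs where the ON condition holds.
Matching on a.agent_id = b.agent_id. A NULL in a compared column never satisfies the condition.
- a row (agent_id=5): matches 2 b row(s) → 2 output row(s).
- a row (agent_id=4): no match → dropped.
- a row (agent_id=4): no match → dropped.
- a row (agent_id=NULL): no match → dropped.
- a row (agent_id=4): no match → dropped.
- a row (agent_id=6): no match → dropped.
- a row (agent_id=7): matches 4 b row(s) → 4 output row(s).
- a row (agent_id=4): no match → dropped.
After projecting and ordering:
a.aname | a.agent_id | b.agent_id | b.addr_no
Ivan | 5 | 5 | 163
Ivan | 5 | 5 | 756
Quinn | 7 | 7 | 283
Quinn | 7 | 7 | 351
Quinn | 7 | 7 | 391
Quinn | 7 | 7 | 819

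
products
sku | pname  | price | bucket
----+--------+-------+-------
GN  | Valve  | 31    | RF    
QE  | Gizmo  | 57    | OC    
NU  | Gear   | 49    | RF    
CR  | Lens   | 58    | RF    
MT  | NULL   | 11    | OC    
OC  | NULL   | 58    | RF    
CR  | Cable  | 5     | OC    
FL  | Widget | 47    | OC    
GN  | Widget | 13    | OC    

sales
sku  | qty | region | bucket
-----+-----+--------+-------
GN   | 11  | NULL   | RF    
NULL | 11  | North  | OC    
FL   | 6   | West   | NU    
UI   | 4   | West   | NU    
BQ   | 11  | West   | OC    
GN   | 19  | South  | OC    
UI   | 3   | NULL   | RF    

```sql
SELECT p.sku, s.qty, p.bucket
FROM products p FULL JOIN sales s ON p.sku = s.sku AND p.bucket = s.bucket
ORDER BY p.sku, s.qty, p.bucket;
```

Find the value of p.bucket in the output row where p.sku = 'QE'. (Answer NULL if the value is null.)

OC

FULL OUTER JOIN keeps every row from both sides; unmatched rows get NULL for the other side's columns.
Matching on p.sku = s.sku AND p.bucket = s.bucket. A NULL in a compared column never satisfies the condition.
Matched pairs: 2; unmatched p rows kept: 7; unmatched s rows kept: 5.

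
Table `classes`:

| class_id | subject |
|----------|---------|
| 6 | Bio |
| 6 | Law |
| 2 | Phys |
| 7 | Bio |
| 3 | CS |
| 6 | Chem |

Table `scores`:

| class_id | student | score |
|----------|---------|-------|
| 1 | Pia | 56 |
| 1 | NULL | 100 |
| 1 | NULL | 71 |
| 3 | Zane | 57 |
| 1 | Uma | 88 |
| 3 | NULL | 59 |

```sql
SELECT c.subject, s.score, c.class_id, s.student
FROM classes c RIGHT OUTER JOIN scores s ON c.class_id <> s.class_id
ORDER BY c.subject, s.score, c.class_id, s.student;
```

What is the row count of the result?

34

RIGHT JOIN keeps every row from `scores`; unmatched rows get NULL for `classes`'s columns.
Matching on c.class_id <> s.class_id.
Matched pairs: 34; unmatched s rows kept: 0.
Total: 34 rows.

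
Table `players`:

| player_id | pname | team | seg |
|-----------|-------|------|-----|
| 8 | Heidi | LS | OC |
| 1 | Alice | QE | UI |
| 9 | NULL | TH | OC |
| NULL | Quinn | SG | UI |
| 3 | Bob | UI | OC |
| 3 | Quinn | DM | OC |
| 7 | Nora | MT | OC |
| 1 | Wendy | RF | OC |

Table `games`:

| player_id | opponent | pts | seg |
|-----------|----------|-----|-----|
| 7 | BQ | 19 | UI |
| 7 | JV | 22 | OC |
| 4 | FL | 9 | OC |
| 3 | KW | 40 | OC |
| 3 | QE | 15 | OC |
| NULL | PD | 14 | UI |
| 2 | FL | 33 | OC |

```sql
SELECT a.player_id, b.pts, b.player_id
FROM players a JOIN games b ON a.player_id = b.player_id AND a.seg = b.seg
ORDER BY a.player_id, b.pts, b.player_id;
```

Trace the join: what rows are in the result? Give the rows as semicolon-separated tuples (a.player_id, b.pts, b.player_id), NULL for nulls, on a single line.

INNER JOIN keeps only pairs where the ON condition holds.
Matching on a.player_id = b.player_id AND a.seg = b.seg. A NULL in a compared column never satisfies the condition.
Matched pairs: 5.

(3, 15, 3); (3, 15, 3); (3, 40, 3); (3, 40, 3); (7, 22, 7)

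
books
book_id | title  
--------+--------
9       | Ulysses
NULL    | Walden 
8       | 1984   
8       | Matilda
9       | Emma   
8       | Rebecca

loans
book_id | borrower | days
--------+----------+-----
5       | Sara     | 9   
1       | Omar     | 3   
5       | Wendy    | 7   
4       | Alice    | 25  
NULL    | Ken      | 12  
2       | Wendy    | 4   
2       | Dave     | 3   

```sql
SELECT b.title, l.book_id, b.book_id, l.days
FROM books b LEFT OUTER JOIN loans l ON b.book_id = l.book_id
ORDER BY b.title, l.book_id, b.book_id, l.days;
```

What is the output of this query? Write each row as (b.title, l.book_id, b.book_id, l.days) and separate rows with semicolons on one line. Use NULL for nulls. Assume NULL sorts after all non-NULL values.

LEFT JOIN keeps every row from `books`; unmatched rows get NULL for `loans`'s columns.
Matching on b.book_id = l.book_id. A NULL in a compared column never satisfies the condition.
Matched pairs: 0; unmatched b rows kept: 6.

(1984, NULL, 8, NULL); (Emma, NULL, 9, NULL); (Matilda, NULL, 8, NULL); (Rebecca, NULL, 8, NULL); (Ulysses, NULL, 9, NULL); (Walden, NULL, NULL, NULL)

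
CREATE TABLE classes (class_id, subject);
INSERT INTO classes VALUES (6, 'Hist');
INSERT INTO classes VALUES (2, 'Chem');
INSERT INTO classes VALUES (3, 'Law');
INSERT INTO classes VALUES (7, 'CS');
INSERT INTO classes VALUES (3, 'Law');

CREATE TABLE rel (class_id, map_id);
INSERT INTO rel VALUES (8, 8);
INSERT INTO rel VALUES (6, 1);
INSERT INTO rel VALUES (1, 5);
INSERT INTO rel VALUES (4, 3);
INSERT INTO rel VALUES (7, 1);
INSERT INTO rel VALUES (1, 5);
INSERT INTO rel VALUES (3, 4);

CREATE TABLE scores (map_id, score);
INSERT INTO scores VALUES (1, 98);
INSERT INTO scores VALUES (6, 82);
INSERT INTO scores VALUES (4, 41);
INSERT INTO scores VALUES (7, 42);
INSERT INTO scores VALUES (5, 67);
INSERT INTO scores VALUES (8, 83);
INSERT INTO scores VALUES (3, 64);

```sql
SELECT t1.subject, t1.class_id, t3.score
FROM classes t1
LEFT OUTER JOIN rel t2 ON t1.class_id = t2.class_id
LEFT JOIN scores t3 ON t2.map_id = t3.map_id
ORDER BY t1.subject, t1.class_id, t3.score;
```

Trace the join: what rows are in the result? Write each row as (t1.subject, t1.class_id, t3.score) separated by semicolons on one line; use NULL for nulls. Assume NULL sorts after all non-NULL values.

Joins associate left-to-right: classes LEFT JOIN rel on class_id gives 5 intermediate row(s).
Then LEFT JOIN `scores t3` on map_id: each of those 5 rows is kept; rows whose t2.map_id has no match in t3 get NULL for t3's columns.

(CS, 7, 98); (Chem, 2, NULL); (Hist, 6, 98); (Law, 3, 41); (Law, 3, 41)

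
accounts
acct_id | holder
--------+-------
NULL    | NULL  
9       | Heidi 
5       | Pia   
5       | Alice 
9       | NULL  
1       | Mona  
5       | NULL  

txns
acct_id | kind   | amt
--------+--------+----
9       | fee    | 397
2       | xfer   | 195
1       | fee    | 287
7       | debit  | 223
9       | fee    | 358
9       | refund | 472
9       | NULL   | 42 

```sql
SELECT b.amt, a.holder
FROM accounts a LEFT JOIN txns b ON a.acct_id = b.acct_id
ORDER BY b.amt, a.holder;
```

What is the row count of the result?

13

LEFT JOIN keeps every row from `accounts`; unmatched rows get NULL for `txns`'s columns.
Matching on a.acct_id = b.acct_id. A NULL in a compared column never satisfies the condition.
- a (acct_id=NULL) has no partner → padded with NULL.
- a (acct_id=9) pairs with 4 row(s) of b.
- a (acct_id=5) has no partner → padded with NULL.
- a (acct_id=5) has no partner → padded with NULL.
- a (acct_id=9) pairs with 4 row(s) of b.
- a (acct_id=1) pairs with 1 row(s) of b.
- a (acct_id=5) has no partner → padded with NULL.
Total: 9 matched + 4 padded = 13 rows.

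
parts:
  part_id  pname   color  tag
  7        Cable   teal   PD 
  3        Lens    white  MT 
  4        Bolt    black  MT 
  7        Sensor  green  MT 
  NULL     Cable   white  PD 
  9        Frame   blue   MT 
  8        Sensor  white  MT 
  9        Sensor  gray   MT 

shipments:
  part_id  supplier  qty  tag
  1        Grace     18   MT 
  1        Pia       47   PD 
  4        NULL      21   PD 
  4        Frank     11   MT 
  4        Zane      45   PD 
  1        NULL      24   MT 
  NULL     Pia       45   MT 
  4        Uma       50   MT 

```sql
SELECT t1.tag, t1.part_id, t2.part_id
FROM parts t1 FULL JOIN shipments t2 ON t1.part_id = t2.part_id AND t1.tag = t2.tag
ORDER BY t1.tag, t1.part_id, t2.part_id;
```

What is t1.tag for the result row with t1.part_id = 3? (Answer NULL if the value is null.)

MT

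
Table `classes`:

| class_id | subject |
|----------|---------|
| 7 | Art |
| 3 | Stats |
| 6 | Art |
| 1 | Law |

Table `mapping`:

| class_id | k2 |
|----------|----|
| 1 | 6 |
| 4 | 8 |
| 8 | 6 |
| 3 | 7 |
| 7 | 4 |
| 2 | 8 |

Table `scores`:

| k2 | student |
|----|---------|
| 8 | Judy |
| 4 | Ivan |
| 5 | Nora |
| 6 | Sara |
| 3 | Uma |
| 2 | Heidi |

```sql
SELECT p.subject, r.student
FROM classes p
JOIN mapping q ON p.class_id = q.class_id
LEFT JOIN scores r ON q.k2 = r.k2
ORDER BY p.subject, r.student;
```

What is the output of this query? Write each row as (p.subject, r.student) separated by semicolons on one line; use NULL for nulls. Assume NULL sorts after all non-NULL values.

(Art, Ivan); (Law, Sara); (Stats, NULL)

Step 1 — p INNER JOIN q on class_id → 3 row(s).
Then LEFT JOIN `scores r` on k2: each of those 3 rows is kept; rows whose q.k2 has no match in r get NULL for r's columns.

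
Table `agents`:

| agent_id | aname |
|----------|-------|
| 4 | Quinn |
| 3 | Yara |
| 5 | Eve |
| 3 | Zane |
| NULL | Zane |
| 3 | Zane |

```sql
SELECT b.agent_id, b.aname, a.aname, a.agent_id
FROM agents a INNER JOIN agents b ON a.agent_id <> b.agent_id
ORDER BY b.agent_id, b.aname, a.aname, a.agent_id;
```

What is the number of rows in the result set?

14

INNER JOIN keeps only pairs where the ON condition holds.
Matching on a.agent_id <> b.agent_id. A NULL in a compared column never satisfies the condition.
- a row (agent_id=4): matches 4 b row(s) → 4 output row(s).
- a row (agent_id=3): matches 2 b row(s) → 2 output row(s).
- a row (agent_id=5): matches 4 b row(s) → 4 output row(s).
- a row (agent_id=3): matches 2 b row(s) → 2 output row(s).
- a row (agent_id=NULL): no match → dropped.
- a row (agent_id=3): matches 2 b row(s) → 2 output row(s).
Total: 14 rows.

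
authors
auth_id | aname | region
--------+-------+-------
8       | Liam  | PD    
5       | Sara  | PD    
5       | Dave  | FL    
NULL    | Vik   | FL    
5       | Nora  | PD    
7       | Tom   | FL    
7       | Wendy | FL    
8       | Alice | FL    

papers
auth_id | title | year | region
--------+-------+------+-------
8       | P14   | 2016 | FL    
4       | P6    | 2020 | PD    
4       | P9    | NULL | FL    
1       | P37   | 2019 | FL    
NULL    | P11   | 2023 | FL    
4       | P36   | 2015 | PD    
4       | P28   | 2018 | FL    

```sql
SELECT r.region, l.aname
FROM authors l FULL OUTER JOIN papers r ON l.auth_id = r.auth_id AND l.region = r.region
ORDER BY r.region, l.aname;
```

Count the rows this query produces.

14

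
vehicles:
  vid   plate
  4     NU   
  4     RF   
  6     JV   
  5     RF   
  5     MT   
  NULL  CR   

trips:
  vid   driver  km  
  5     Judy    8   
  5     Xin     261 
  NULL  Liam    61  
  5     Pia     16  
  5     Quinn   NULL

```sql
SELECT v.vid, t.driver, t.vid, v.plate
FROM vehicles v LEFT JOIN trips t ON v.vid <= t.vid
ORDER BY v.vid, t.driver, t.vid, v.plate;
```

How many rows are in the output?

18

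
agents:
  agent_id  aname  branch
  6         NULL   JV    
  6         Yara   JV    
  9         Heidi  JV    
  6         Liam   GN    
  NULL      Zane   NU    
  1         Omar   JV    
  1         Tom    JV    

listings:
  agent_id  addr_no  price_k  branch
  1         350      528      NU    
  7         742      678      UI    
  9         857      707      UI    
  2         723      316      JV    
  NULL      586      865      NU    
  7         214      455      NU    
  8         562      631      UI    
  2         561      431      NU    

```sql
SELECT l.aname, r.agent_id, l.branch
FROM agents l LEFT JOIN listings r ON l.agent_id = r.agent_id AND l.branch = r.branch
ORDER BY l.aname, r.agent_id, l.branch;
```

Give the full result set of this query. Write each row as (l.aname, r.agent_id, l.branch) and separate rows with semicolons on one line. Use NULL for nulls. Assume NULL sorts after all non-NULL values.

(Heidi, NULL, JV); (Liam, NULL, GN); (Omar, NULL, JV); (Tom, NULL, JV); (Yara, NULL, JV); (Zane, NULL, NU); (NULL, NULL, JV)

LEFT JOIN keeps every row from `agents`; unmatched rows get NULL for `listings`'s columns.
Matching on l.agent_id = r.agent_id AND l.branch = r.branch. A NULL in a compared column never satisfies the condition.
Matched pairs: 0; unmatched l rows kept: 7.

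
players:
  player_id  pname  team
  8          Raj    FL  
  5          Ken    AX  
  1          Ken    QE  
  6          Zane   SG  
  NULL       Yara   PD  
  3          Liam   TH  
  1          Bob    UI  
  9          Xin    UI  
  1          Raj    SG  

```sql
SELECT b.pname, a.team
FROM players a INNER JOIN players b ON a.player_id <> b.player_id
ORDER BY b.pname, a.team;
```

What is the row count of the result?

50

INNER JOIN keeps only pairs where the ON condition holds.
Matching on a.player_id <> b.player_id. A NULL in a compared column never satisfies the condition.
- a (player_id=8) pairs with 7 row(s) of b.
- a (player_id=5) pairs with 7 row(s) of b.
- a (player_id=1) pairs with 5 row(s) of b.
- a (player_id=6) pairs with 7 row(s) of b.
- a (player_id=NULL) has no partner → excluded.
- a (player_id=3) pairs with 7 row(s) of b.
- a (player_id=1) pairs with 5 row(s) of b.
- a (player_id=9) pairs with 7 row(s) of b.
- a (player_id=1) pairs with 5 row(s) of b.
Total: 50 rows.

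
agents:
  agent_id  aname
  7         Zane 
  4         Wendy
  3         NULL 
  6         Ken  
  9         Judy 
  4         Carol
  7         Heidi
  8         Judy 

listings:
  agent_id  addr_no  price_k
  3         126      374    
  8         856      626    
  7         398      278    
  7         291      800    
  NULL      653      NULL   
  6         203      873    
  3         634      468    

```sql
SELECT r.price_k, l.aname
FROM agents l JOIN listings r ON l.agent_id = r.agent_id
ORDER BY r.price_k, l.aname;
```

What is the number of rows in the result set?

8

INNER JOIN keeps only pairs where the ON condition holds.
Matching on l.agent_id = r.agent_id. A NULL in a compared column never satisfies the condition.
- l row (agent_id=7): matches 2 r row(s) → 2 output row(s).
- l row (agent_id=4): no match → dropped.
- l row (agent_id=3): matches 2 r row(s) → 2 output row(s).
- l row (agent_id=6): matches 1 r row(s) → 1 output row(s).
- l row (agent_id=9): no match → dropped.
- l row (agent_id=4): no match → dropped.
- l row (agent_id=7): matches 2 r row(s) → 2 output row(s).
- l row (agent_id=8): matches 1 r row(s) → 1 output row(s).
Total: 8 rows.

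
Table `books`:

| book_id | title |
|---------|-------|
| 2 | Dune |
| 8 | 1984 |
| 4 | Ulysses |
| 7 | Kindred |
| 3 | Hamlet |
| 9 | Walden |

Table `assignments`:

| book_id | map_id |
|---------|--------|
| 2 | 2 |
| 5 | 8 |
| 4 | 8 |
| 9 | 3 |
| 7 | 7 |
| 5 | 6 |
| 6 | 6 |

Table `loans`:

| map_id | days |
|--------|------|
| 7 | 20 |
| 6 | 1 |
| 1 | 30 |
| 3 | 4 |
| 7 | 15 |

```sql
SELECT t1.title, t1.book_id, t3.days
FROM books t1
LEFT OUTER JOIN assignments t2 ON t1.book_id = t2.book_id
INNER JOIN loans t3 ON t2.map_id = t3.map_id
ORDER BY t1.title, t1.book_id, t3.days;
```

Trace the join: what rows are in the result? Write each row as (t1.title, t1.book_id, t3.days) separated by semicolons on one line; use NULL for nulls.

(Kindred, 7, 15); (Kindred, 7, 20); (Walden, 9, 4)

Step 1 — t1 LEFT JOIN t2 on book_id → 6 row(s).
Then INNER JOIN `loans t3` on map_id: keep only rows whose t2.map_id appears in t3.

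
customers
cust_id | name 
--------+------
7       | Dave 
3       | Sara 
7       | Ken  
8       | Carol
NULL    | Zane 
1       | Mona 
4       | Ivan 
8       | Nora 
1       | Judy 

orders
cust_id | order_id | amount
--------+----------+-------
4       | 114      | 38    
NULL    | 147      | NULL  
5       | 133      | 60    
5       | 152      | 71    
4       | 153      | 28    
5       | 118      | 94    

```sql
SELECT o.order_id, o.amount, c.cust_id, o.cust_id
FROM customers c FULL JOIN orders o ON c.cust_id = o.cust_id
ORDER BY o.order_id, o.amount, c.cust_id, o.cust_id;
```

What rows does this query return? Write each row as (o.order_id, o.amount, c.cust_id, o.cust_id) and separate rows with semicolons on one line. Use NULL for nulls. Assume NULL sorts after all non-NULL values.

FULL OUTER JOIN keeps every row from both sides; unmatched rows get NULL for the other side's columns.
Matching on c.cust_id = o.cust_id. A NULL in a compared column never satisfies the condition.
- cust_id=7: no o row matches, row kept with o columns NULL.
- cust_id=3: no o row matches, row kept with o columns NULL.
- cust_id=7: no o row matches, row kept with o columns NULL.
- cust_id=8: no o row matches, row kept with o columns NULL.
- cust_id=NULL: no o row matches, row kept with o columns NULL.
- cust_id=1: no o row matches, row kept with o columns NULL.
- cust_id=4: 2 matching o row(s), so 2 row(s) emitted.
- cust_id=8: no o row matches, row kept with o columns NULL.
- cust_id=1: no o row matches, row kept with o columns NULL.
- plus 4 unmatched o row(s), each kept with NULL c columns.

(114, 38, 4, 4); (118, 94, NULL, 5); (133, 60, NULL, 5); (147, NULL, NULL, NULL); (152, 71, NULL, 5); (153, 28, 4, 4); (NULL, NULL, 1, NULL); (NULL, NULL, 1, NULL); (NULL, NULL, 3, NULL); (NULL, NULL, 7, NULL); (NULL, NULL, 7, NULL); (NULL, NULL, 8, NULL); (NULL, NULL, 8, NULL); (NULL, NULL, NULL, NULL)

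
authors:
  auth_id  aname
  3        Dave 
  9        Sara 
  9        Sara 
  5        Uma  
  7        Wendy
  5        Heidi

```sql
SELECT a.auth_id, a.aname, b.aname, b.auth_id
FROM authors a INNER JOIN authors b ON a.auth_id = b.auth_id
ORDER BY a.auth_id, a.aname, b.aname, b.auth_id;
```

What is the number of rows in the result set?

10

INNER JOIN keeps only pairs where the ON condition holds.
Matching on a.auth_id = b.auth_id.
Matched pairs: 10.
Total: 10 rows.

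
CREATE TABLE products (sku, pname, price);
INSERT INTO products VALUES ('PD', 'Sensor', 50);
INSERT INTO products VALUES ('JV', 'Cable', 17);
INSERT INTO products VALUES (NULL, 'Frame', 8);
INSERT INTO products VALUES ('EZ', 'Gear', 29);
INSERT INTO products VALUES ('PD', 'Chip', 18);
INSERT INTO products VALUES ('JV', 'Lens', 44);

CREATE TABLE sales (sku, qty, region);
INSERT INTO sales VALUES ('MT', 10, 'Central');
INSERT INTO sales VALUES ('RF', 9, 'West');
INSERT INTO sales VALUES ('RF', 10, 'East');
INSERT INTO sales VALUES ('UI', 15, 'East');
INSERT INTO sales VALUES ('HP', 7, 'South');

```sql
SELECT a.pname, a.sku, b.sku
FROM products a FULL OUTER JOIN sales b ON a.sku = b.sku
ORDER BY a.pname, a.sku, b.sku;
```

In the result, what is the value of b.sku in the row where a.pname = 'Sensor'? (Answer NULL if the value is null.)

NULL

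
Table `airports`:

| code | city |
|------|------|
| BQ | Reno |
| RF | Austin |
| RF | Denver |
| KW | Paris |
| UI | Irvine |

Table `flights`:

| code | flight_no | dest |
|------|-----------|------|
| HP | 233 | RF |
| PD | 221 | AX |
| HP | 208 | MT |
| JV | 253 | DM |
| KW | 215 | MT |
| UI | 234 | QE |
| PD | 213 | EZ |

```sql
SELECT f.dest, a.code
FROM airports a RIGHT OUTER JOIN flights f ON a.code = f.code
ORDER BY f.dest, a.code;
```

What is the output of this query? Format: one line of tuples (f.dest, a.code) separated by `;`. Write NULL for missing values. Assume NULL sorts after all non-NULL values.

RIGHT JOIN keeps every row from `flights`; unmatched rows get NULL for `airports`'s columns.
Matching on a.code = f.code.
Matched pairs: 2; unmatched f rows kept: 5.

(AX, NULL); (DM, NULL); (EZ, NULL); (MT, KW); (MT, NULL); (QE, UI); (RF, NULL)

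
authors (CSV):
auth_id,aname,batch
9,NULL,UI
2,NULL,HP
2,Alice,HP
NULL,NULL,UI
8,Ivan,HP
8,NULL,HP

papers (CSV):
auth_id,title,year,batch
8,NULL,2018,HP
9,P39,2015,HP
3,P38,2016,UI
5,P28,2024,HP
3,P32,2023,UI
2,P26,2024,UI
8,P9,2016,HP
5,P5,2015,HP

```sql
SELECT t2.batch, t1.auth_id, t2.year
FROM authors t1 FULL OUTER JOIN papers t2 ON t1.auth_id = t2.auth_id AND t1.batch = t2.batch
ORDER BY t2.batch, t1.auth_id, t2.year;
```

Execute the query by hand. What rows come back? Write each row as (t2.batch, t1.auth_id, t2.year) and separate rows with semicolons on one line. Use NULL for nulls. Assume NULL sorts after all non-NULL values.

(HP, 8, 2016); (HP, 8, 2016); (HP, 8, 2018); (HP, 8, 2018); (HP, NULL, 2015); (HP, NULL, 2015); (HP, NULL, 2024); (UI, NULL, 2016); (UI, NULL, 2023); (UI, NULL, 2024); (NULL, 2, NULL); (NULL, 2, NULL); (NULL, 9, NULL); (NULL, NULL, NULL)

FULL OUTER JOIN keeps every row from both sides; unmatched rows get NULL for the other side's columns.
Matching on t1.auth_id = t2.auth_id AND t1.batch = t2.batch. A NULL in a compared column never satisfies the condition.
- t1 row (auth_id=9, batch=UI): no match → kept, t2 columns NULL.
- t1 row (auth_id=2, batch=HP): no match → kept, t2 columns NULL.
- t1 row (auth_id=2, batch=HP): no match → kept, t2 columns NULL.
- t1 row (auth_id=NULL, batch=UI): no match → kept, t2 columns NULL.
- t1 row (auth_id=8, batch=HP): matches 2 t2 row(s) → 2 output row(s).
- t1 row (auth_id=8, batch=HP): matches 2 t2 row(s) → 2 output row(s).
- 6 t2 row(s) had no t1 match → kept, t1 columns NULL.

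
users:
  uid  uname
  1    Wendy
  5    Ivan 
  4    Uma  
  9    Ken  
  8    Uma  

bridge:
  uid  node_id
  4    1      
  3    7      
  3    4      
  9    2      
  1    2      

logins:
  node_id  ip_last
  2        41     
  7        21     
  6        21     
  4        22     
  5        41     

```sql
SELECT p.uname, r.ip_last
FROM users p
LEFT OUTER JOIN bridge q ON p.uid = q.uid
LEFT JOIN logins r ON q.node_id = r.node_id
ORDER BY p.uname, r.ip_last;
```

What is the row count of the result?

Step 1 — p LEFT JOIN q on uid → 5 row(s).
Then LEFT JOIN `logins r` on node_id: each of those 5 rows is kept; rows whose q.node_id has no match in r get NULL for r's columns.
Result: 5 row(s).

5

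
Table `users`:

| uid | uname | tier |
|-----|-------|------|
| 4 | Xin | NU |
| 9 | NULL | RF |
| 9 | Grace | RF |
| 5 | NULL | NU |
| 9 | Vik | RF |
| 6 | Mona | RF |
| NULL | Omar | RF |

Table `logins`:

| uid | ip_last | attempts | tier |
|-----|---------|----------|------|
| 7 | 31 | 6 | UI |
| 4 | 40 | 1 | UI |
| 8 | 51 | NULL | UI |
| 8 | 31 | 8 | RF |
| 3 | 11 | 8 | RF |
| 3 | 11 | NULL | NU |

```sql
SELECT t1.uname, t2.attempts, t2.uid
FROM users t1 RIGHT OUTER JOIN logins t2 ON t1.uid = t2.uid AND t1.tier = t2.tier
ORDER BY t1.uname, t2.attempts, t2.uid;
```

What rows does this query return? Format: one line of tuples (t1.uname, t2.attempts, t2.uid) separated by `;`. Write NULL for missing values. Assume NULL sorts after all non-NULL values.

(NULL, 1, 4); (NULL, 6, 7); (NULL, 8, 3); (NULL, 8, 8); (NULL, NULL, 3); (NULL, NULL, 8)

RIGHT JOIN keeps every row from `logins`; unmatched rows get NULL for `users`'s columns.
Matching on t1.uid = t2.uid AND t1.tier = t2.tier. A NULL in a compared column never satisfies the condition.
- t1 (uid=4, tier=NU) has no partner in t2.
- t1 (uid=9, tier=RF) has no partner in t2.
- t1 (uid=9, tier=RF) has no partner in t2.
- t1 (uid=5, tier=NU) has no partner in t2.
- t1 (uid=9, tier=RF) has no partner in t2.
- t1 (uid=6, tier=RF) has no partner in t2.
- t1 (uid=NULL, tier=RF) has no partner in t2.
- 6 row(s) from t2 found no t1 partner → padded with NULL.
After projecting and ordering:
t1.uname | t2.attempts | t2.uid
NULL | 1 | 4
NULL | 6 | 7
NULL | 8 | 3
NULL | 8 | 8
NULL | NULL | 3
NULL | NULL | 8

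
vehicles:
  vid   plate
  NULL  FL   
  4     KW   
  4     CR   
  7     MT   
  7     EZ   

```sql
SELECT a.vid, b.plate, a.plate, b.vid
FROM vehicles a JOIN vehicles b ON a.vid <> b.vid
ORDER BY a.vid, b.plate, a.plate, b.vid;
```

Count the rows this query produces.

INNER JOIN keeps only pairs where the ON condition holds.
Matching on a.vid <> b.vid. A NULL in a compared column never satisfies the condition.
- vid=NULL: no matching b row, dropped.
- vid=4: 2 matching b row(s), so 2 row(s) emitted.
- vid=4: 2 matching b row(s), so 2 row(s) emitted.
- vid=7: 2 matching b row(s), so 2 row(s) emitted.
- vid=7: 2 matching b row(s), so 2 row(s) emitted.
Total: 8 rows.

8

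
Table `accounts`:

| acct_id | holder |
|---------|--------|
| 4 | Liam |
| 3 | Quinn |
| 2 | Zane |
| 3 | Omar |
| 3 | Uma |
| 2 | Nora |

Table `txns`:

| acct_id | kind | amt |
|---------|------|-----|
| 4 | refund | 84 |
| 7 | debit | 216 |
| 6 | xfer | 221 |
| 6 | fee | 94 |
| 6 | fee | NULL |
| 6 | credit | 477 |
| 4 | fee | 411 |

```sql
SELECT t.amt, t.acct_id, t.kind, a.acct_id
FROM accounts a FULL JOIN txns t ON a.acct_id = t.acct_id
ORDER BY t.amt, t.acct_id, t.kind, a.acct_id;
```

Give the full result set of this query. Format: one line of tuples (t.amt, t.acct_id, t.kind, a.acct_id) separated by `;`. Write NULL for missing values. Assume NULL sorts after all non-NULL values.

FULL OUTER JOIN keeps every row from both sides; unmatched rows get NULL for the other side's columns.
Matching on a.acct_id = t.acct_id.
- a[0] acct_id=4 → 2 match(es) in t → 2 row(s).
- a[1] acct_id=3 → no match; kept with NULLs on the t side.
- a[2] acct_id=2 → no match; kept with NULLs on the t side.
- a[3] acct_id=3 → no match; kept with NULLs on the t side.
- a[4] acct_id=3 → no match; kept with NULLs on the t side.
- a[5] acct_id=2 → no match; kept with NULLs on the t side.
- 5 row(s) from t found no a partner → padded with NULL.

(84, 4, refund, 4); (94, 6, fee, NULL); (216, 7, debit, NULL); (221, 6, xfer, NULL); (411, 4, fee, 4); (477, 6, credit, NULL); (NULL, 6, fee, NULL); (NULL, NULL, NULL, 2); (NULL, NULL, NULL, 2); (NULL, NULL, NULL, 3); (NULL, NULL, NULL, 3); (NULL, NULL, NULL, 3)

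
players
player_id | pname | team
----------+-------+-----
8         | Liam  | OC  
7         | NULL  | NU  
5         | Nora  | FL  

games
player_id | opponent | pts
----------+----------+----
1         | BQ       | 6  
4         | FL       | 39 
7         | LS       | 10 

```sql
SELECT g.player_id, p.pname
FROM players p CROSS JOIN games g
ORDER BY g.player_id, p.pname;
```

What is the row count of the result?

9

CROSS JOIN pairs every row of `players` with every row of `games`: 3 × 3 = 9 rows.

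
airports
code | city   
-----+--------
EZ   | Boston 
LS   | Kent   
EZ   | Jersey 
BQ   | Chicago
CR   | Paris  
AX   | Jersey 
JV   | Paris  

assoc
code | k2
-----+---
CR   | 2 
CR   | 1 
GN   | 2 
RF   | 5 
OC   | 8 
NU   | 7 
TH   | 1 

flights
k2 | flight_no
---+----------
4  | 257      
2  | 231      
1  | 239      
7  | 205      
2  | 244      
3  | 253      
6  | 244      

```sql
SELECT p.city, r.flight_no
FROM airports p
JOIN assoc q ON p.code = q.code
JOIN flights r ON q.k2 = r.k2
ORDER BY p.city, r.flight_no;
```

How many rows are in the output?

3

Step 1 — p INNER JOIN q on code → 2 row(s).
Then INNER JOIN `flights r` on k2: keep only rows whose q.k2 appears in r.
Result: 3 row(s).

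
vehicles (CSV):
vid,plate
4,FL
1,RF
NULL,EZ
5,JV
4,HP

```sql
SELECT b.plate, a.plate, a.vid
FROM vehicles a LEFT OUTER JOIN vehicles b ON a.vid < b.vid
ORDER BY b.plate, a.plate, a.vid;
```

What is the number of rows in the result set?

7

LEFT JOIN keeps every row from `vehicles a`; unmatched rows get NULL for `vehicles b`'s columns.
Matching on a.vid < b.vid. A NULL in a compared column never satisfies the condition.
- a row (vid=4): matches 1 b row(s) → 1 output row(s).
- a row (vid=1): matches 3 b row(s) → 3 output row(s).
- a row (vid=NULL): no match → kept, b columns NULL.
- a row (vid=5): no match → kept, b columns NULL.
- a row (vid=4): matches 1 b row(s) → 1 output row(s).
Total: 5 matched + 2 padded = 7 rows.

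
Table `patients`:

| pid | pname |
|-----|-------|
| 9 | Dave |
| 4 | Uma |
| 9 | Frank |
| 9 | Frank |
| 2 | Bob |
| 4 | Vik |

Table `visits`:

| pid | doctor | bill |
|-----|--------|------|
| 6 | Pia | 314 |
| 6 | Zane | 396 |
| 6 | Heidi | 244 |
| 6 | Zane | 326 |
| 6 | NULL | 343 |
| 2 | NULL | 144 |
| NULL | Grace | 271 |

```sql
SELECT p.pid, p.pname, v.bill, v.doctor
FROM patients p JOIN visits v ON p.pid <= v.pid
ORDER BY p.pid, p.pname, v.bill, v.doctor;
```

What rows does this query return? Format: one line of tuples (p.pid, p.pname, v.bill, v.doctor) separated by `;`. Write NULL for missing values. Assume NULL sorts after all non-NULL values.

(2, Bob, 144, NULL); (2, Bob, 244, Heidi); (2, Bob, 314, Pia); (2, Bob, 326, Zane); (2, Bob, 343, NULL); (2, Bob, 396, Zane); (4, Uma, 244, Heidi); (4, Uma, 314, Pia); (4, Uma, 326, Zane); (4, Uma, 343, NULL); (4, Uma, 396, Zane); (4, Vik, 244, Heidi); (4, Vik, 314, Pia); (4, Vik, 326, Zane); (4, Vik, 343, NULL); (4, Vik, 396, Zane)

INNER JOIN keeps only pairs where the ON condition holds.
Matching on p.pid <= v.pid. A NULL in a compared column never satisfies the condition.
- p (pid=9) has no partner → excluded.
- p (pid=4) pairs with 5 row(s) of v.
- p (pid=9) has no partner → excluded.
- p (pid=9) has no partner → excluded.
- p (pid=2) pairs with 6 row(s) of v.
- p (pid=4) pairs with 5 row(s) of v.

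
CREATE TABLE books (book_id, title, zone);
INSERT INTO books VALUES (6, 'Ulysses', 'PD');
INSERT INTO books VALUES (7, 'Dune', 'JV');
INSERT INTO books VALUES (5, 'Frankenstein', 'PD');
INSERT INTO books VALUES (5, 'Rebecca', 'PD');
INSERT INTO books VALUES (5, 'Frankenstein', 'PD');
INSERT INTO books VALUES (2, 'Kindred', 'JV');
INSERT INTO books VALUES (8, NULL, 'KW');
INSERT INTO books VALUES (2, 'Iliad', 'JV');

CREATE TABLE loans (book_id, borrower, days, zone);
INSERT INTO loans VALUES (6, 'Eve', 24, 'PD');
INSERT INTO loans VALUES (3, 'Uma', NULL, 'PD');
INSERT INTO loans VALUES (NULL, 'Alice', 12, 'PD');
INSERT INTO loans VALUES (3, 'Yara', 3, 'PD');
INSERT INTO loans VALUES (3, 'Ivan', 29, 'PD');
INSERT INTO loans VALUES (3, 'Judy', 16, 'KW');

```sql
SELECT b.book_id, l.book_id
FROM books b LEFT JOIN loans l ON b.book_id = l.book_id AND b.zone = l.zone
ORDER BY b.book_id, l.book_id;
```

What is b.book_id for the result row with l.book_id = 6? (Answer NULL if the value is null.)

LEFT JOIN keeps every row from `books`; unmatched rows get NULL for `loans`'s columns.
Matching on b.book_id = l.book_id AND b.zone = l.zone. A NULL in a compared column never satisfies the condition.
Matched pairs: 1; unmatched b rows kept: 7.

6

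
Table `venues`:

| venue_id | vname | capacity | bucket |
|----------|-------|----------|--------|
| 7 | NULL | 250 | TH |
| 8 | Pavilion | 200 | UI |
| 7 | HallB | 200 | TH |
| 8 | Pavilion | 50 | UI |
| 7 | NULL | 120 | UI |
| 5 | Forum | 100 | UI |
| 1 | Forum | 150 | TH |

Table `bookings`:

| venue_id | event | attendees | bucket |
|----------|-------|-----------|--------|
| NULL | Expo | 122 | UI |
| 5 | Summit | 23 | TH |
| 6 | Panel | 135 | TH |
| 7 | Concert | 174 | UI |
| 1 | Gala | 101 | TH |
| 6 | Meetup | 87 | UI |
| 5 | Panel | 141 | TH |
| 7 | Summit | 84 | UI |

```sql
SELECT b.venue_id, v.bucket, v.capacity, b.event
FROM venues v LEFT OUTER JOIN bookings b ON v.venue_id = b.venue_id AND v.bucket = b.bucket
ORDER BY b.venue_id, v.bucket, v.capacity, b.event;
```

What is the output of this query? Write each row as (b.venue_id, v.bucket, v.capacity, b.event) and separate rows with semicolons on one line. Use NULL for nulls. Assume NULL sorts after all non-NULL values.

LEFT JOIN keeps every row from `venues`; unmatched rows get NULL for `bookings`'s columns.
Matching on v.venue_id = b.venue_id AND v.bucket = b.bucket. A NULL in a compared column never satisfies the condition.
- v[0] venue_id=7, bucket=TH → no match; kept with NULLs on the b side.
- v[1] venue_id=8, bucket=UI → no match; kept with NULLs on the b side.
- v[2] venue_id=7, bucket=TH → no match; kept with NULLs on the b side.
- v[3] venue_id=8, bucket=UI → no match; kept with NULLs on the b side.
- v[4] venue_id=7, bucket=UI → 2 match(es) in b → 2 row(s).
- v[5] venue_id=5, bucket=UI → no match; kept with NULLs on the b side.
- v[6] venue_id=1, bucket=TH → 1 match(es) in b → 1 row(s).
After projecting and ordering:
b.venue_id | v.bucket | v.capacity | b.event
1 | TH | 150 | Gala
7 | UI | 120 | Concert
7 | UI | 120 | Summit
NULL | TH | 200 | NULL
NULL | TH | 250 | NULL
NULL | UI | 50 | NULL
NULL | UI | 100 | NULL
NULL | UI | 200 | NULL

(1, TH, 150, Gala); (7, UI, 120, Concert); (7, UI, 120, Summit); (NULL, TH, 200, NULL); (NULL, TH, 250, NULL); (NULL, UI, 50, NULL); (NULL, UI, 100, NULL); (NULL, UI, 200, NULL)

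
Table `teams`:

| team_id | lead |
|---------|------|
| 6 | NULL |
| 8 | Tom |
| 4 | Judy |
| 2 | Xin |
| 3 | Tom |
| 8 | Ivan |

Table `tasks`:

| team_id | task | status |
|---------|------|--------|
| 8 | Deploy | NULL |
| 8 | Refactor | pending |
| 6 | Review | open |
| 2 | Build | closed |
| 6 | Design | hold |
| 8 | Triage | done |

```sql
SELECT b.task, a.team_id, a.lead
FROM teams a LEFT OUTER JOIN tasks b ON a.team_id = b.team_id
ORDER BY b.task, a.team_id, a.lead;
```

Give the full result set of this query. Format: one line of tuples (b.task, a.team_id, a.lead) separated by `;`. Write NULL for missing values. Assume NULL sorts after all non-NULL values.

(Build, 2, Xin); (Deploy, 8, Ivan); (Deploy, 8, Tom); (Design, 6, NULL); (Refactor, 8, Ivan); (Refactor, 8, Tom); (Review, 6, NULL); (Triage, 8, Ivan); (Triage, 8, Tom); (NULL, 3, Tom); (NULL, 4, Judy)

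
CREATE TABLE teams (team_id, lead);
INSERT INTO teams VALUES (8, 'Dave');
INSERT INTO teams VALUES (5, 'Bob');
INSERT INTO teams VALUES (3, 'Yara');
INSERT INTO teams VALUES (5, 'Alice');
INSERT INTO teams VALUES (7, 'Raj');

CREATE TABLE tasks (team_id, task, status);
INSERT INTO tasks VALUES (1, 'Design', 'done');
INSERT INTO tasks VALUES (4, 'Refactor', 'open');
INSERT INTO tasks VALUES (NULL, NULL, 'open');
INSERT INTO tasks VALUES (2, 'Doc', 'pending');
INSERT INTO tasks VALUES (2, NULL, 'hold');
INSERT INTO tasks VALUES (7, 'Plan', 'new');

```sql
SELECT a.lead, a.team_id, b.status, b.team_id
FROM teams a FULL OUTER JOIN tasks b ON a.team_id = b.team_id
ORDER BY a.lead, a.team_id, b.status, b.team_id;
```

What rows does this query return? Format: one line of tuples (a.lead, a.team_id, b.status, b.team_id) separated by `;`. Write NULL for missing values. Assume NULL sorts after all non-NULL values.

FULL OUTER JOIN keeps every row from both sides; unmatched rows get NULL for the other side's columns.
Matching on a.team_id = b.team_id. A NULL in a compared column never satisfies the condition.
- a (team_id=8) has no partner → padded with NULL.
- a (team_id=5) has no partner → padded with NULL.
- a (team_id=3) has no partner → padded with NULL.
- a (team_id=5) has no partner → padded with NULL.
- a (team_id=7) pairs with 1 row(s) of b.
- 5 row(s) from b found no a partner → padded with NULL.
After projecting and ordering:
a.lead | a.team_id | b.status | b.team_id
Alice | 5 | NULL | NULL
Bob | 5 | NULL | NULL
Dave | 8 | NULL | NULL
Raj | 7 | new | 7
Yara | 3 | NULL | NULL
NULL | NULL | done | 1
NULL | NULL | hold | 2
NULL | NULL | open | 4
NULL | NULL | open | NULL
NULL | NULL | pending | 2

(Alice, 5, NULL, NULL); (Bob, 5, NULL, NULL); (Dave, 8, NULL, NULL); (Raj, 7, new, 7); (Yara, 3, NULL, NULL); (NULL, NULL, done, 1); (NULL, NULL, hold, 2); (NULL, NULL, open, 4); (NULL, NULL, open, NULL); (NULL, NULL, pending, 2)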